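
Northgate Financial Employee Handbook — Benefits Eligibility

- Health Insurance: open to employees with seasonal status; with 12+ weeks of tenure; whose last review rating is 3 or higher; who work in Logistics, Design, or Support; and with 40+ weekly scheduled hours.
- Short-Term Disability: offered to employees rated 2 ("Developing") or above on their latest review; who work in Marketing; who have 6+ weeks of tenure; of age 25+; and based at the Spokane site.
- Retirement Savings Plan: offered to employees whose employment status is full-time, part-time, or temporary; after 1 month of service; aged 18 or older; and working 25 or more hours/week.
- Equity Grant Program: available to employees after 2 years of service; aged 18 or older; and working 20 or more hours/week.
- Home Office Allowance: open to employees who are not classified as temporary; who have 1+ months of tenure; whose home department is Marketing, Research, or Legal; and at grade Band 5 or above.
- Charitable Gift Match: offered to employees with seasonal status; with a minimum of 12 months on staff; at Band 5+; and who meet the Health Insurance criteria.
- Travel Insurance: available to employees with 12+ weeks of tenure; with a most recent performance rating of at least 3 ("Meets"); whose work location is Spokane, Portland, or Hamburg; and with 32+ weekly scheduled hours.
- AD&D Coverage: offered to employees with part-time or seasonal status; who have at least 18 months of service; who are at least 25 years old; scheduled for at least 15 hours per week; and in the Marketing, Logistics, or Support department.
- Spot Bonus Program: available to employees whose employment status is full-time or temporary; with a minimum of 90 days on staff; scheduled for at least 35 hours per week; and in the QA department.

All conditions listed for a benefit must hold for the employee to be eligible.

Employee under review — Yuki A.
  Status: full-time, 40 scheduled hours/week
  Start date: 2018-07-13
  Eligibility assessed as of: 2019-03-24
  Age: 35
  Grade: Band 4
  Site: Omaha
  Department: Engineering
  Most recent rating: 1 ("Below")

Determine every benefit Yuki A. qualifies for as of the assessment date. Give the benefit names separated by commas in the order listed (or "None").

Retirement Savings Plan

Service from 2018-07-13 to 2019-03-24: 254 days.
Health Insurance — status full-time ✗ (requires seasonal) → not eligible.
Short-Term Disability — rating 1 < 2 ✗ → not eligible.
Retirement Savings Plan — status full-time ✓; service 254 days ≥ 1 month (≈30 days) ✓; age 35 ≥ 18 ✓; 40 hrs/wk ≥ 25 ✓ → eligible.
Equity Grant Program — service 254 days < 2 years (≈730 days) ✗ → not eligible.
Home Office Allowance — status full-time ✓ (not excluded); service 254 days ≥ 1 month (≈30 days) ✓; dept Engineering ✗ → not eligible.
Charitable Gift Match — status full-time ✗ (requires seasonal) → not eligible.
Travel Insurance — service 254 days ≥ 12 weeks (≈84 days) ✓; rating 1 < 3 ✗ → not eligible.
AD&D Coverage — status full-time ✗ (requires part-time or seasonal) → not eligible.
Spot Bonus Program — status full-time ✓; service 254 days ≥ 90 days ✓; 40 hrs/wk ≥ 35 ✓; dept Engineering ✗ → not eligible.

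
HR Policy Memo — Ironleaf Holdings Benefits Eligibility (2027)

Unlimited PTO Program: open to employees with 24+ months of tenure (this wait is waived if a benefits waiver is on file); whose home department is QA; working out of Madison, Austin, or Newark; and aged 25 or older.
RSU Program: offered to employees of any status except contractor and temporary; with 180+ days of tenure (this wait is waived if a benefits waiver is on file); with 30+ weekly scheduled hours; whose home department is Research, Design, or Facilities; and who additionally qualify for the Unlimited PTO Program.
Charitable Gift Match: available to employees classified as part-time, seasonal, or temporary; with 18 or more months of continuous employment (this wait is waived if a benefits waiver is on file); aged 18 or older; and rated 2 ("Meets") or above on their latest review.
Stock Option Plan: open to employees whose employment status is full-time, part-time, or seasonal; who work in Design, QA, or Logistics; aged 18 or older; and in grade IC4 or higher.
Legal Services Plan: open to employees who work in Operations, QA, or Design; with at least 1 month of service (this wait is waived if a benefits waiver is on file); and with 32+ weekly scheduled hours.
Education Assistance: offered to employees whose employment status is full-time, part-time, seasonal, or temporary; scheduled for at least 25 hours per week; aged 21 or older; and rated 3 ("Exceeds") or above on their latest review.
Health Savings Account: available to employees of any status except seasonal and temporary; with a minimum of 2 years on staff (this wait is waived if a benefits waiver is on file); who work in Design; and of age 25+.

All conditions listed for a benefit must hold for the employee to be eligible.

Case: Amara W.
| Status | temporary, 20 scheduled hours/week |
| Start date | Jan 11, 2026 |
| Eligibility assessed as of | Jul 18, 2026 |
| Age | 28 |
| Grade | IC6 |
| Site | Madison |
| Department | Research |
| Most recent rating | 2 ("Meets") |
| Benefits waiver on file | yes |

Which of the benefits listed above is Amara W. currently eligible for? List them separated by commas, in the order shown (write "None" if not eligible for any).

Charitable Gift Match

Service from Jan 11, 2026 to Jul 18, 2026: 188 days.
Unlimited PTO Program — benefits waiver on file ✓; dept Research ✗ → not eligible.
RSU Program — status temporary ✗ (excluded) → not eligible.
Charitable Gift Match — status temporary ✓; benefits waiver on file ✓; age 28 ≥ 18 ✓; rating 2 ≥ 2 ✓ → eligible.
Stock Option Plan — status temporary ✗ (requires full-time, part-time, or seasonal) → not eligible.
Legal Services Plan — dept Research ✗ → not eligible.
Education Assistance — status temporary ✓; 20 hrs/wk < 25 ✗ → not eligible.
Health Savings Account — status temporary ✗ (excluded) → not eligible.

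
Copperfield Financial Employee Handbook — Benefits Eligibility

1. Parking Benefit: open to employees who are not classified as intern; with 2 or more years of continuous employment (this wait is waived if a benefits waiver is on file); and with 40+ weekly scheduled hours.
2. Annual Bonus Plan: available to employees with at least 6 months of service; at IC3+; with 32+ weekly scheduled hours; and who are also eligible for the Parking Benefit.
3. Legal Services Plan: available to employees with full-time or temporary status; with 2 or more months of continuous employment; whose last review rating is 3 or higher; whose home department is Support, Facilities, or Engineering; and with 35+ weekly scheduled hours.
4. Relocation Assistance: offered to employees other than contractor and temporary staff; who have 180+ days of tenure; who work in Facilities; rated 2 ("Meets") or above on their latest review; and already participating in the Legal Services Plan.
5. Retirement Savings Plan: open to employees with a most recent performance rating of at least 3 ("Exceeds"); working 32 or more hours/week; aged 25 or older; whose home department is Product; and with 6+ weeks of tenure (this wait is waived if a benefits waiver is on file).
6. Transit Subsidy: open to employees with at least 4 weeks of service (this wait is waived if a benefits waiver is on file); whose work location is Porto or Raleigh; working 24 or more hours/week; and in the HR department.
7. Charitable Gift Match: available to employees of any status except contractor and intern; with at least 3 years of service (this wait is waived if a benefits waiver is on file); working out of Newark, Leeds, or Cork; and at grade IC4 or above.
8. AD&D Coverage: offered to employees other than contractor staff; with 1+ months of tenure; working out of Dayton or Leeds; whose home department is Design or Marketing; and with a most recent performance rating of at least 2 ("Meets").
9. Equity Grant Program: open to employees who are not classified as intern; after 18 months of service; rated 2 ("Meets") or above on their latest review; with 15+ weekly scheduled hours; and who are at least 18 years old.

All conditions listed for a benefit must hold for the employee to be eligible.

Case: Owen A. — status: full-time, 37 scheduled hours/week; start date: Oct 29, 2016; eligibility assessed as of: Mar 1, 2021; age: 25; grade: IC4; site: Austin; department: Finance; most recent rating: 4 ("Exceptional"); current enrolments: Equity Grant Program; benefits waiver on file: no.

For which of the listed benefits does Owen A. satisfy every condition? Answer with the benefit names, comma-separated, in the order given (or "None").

Service from Oct 29, 2016 to Mar 1, 2021: 1584 days.
Parking Benefit — status full-time ✓ (not excluded); no waiver, service 1584 days ≥ 2 years (≈730 days) ✓; 37 hrs/wk < 40 ✗ → not eligible.
Annual Bonus Plan — service 1584 days ≥ 6 months (≈180 days) ✓; grade IC4 ≥ IC3 ✓; 37 hrs/wk ≥ 32 ✓; not eligible for Parking Benefit ✗ → not eligible.
Legal Services Plan — status full-time ✓; service 1584 days ≥ 2 months (≈60 days) ✓; rating 4 ≥ 3 ✓; dept Finance ✗ → not eligible.
Relocation Assistance — status full-time ✓ (not excluded); service 1584 days ≥ 180 days ✓; dept Finance ✗ → not eligible.
Retirement Savings Plan — rating 4 ≥ 3 ✓; 37 hrs/wk ≥ 32 ✓; age 25 ≥ 25 ✓; dept Finance ✗ → not eligible.
Transit Subsidy — no waiver, service 1584 days ≥ 4 weeks (≈28 days) ✓; site Austin ✗ (not Porto or Raleigh) → not eligible.
Charitable Gift Match — status full-time ✓ (not excluded); no waiver, service 1584 days ≥ 3 years (≈1095 days) ✓; site Austin ✗ (not Newark, Leeds, or Cork) → not eligible.
AD&D Coverage — status full-time ✓ (not excluded); service 1584 days ≥ 1 month (≈30 days) ✓; site Austin ✗ (not Dayton or Leeds) → not eligible.
Equity Grant Program — status full-time ✓ (not excluded); service 1584 days ≥ 18 months (≈540 days) ✓; rating 4 ≥ 2 ✓; 37 hrs/wk ≥ 15 ✓; age 25 ≥ 18 ✓ → eligible.

Equity Grant Program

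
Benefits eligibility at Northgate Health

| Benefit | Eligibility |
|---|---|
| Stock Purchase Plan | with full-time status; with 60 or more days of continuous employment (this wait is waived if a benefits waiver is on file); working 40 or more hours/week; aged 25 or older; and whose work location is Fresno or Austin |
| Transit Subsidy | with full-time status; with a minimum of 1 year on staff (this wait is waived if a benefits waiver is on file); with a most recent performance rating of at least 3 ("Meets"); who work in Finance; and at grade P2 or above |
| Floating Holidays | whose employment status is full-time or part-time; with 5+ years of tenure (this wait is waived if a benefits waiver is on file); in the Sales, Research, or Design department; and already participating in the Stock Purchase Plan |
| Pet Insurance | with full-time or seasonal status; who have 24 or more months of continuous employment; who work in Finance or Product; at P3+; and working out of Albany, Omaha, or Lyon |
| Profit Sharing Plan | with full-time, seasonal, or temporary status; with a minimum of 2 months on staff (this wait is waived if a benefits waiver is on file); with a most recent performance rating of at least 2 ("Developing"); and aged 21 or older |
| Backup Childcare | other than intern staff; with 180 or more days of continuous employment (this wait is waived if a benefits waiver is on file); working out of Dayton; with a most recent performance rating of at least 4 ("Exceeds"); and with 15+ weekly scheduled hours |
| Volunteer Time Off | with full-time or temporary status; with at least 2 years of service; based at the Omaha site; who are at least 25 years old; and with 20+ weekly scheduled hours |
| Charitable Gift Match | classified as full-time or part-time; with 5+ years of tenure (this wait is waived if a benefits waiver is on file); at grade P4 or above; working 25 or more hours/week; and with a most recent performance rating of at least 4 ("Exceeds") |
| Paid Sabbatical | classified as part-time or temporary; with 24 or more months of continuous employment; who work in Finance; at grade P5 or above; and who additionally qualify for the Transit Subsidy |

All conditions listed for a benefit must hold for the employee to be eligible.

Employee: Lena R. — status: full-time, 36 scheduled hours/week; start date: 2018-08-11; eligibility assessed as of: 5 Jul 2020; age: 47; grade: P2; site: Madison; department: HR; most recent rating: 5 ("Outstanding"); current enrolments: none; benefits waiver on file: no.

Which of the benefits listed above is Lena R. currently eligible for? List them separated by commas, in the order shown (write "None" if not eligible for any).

Profit Sharing Plan

Service from 2018-08-11 to 5 Jul 2020: 694 days.
Stock Purchase Plan — status full-time ✓; no waiver, service 694 days ≥ 60 days ✓; 36 hrs/wk < 40 ✗ → not eligible.
Transit Subsidy — status full-time ✓; no waiver, service 694 days ≥ 1 year (≈365 days) ✓; rating 5 ≥ 3 ✓; dept HR ✗ → not eligible.
Floating Holidays — status full-time ✓; no waiver, service 694 days < 5 years (≈1825 days) ✗ → not eligible.
Pet Insurance — status full-time ✓; service 694 days < 24 months (≈720 days) ✗ → not eligible.
Profit Sharing Plan — status full-time ✓; no waiver, service 694 days ≥ 2 months (≈60 days) ✓; rating 5 ≥ 2 ✓; age 47 ≥ 21 ✓ → eligible.
Backup Childcare — status full-time ✓ (not excluded); no waiver, service 694 days ≥ 180 days ✓; site Madison ✗ (not Dayton) → not eligible.
Volunteer Time Off — status full-time ✓; service 694 days < 2 years (≈730 days) ✗ → not eligible.
Charitable Gift Match — status full-time ✓; no waiver, service 694 days < 5 years (≈1825 days) ✗ → not eligible.
Paid Sabbatical — status full-time ✗ (requires part-time or temporary) → not eligible.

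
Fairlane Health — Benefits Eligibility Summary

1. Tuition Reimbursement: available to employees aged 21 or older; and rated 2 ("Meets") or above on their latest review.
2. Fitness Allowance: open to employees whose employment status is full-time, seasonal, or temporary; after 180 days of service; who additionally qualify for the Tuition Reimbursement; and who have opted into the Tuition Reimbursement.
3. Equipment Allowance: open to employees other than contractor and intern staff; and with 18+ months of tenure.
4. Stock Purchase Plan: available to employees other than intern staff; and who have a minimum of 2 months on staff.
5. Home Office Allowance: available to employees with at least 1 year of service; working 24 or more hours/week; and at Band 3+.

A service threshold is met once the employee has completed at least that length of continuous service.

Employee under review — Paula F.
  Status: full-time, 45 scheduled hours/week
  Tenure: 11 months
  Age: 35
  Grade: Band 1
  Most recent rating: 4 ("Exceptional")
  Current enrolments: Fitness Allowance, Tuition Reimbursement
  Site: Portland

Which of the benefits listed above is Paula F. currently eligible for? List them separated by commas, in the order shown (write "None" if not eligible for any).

Tuition Reimbursement — age 35 ≥ 21 ✓; rating 4 ≥ 2 ✓ → eligible.
Fitness Allowance — status full-time ✓; service 11 months ≥ 180 days ✓; eligible for Tuition Reimbursement ✓; enrolled in Tuition Reimbursement ✓ → eligible.
Equipment Allowance — status full-time ✓ (not excluded); service 11 months < 18 months ✗ → not eligible.
Stock Purchase Plan — status full-time ✓ (not excluded); service 11 months ≥ 2 months ✓ → eligible.
Home Office Allowance — service 11 months < 1 year (≈365 days) ✗ → not eligible.

Tuition Reimbursement, Fitness Allowance, Stock Purchase Plan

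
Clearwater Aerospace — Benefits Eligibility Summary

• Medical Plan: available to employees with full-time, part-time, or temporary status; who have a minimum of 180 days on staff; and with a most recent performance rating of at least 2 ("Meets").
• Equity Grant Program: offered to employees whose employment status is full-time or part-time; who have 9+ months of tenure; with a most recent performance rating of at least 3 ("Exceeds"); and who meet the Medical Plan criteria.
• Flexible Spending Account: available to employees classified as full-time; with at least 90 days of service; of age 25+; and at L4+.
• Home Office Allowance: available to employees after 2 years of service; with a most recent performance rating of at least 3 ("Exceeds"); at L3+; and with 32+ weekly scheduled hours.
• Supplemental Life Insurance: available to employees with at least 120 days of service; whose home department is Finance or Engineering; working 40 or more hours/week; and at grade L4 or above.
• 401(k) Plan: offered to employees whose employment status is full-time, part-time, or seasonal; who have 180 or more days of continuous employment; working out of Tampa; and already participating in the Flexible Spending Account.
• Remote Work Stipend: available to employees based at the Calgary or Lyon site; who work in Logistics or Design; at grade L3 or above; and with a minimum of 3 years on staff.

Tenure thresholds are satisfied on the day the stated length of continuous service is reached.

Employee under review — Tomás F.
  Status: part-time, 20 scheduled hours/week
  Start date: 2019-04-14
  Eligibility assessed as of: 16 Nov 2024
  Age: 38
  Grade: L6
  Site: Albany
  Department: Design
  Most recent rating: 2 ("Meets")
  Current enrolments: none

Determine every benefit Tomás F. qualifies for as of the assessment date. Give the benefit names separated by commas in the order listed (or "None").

Medical Plan

Service from 2019-04-14 to 16 Nov 2024: 2043 days.
Medical Plan — status part-time ✓; service 2043 days ≥ 180 days ✓; rating 2 ≥ 2 ✓ → eligible.
Equity Grant Program — status part-time ✓; service 2043 days ≥ 9 months (≈270 days) ✓; rating 2 < 3 ✗ → not eligible.
Flexible Spending Account — status part-time ✗ (requires full-time) → not eligible.
Home Office Allowance — service 2043 days ≥ 2 years (≈730 days) ✓; rating 2 < 3 ✗ → not eligible.
Supplemental Life Insurance — service 2043 days ≥ 120 days ✓; dept Design ✗ → not eligible.
401(k) Plan — status part-time ✓; service 2043 days ≥ 180 days ✓; site Albany ✗ (not Tampa) → not eligible.
Remote Work Stipend — site Albany ✗ (not Calgary or Lyon) → not eligible.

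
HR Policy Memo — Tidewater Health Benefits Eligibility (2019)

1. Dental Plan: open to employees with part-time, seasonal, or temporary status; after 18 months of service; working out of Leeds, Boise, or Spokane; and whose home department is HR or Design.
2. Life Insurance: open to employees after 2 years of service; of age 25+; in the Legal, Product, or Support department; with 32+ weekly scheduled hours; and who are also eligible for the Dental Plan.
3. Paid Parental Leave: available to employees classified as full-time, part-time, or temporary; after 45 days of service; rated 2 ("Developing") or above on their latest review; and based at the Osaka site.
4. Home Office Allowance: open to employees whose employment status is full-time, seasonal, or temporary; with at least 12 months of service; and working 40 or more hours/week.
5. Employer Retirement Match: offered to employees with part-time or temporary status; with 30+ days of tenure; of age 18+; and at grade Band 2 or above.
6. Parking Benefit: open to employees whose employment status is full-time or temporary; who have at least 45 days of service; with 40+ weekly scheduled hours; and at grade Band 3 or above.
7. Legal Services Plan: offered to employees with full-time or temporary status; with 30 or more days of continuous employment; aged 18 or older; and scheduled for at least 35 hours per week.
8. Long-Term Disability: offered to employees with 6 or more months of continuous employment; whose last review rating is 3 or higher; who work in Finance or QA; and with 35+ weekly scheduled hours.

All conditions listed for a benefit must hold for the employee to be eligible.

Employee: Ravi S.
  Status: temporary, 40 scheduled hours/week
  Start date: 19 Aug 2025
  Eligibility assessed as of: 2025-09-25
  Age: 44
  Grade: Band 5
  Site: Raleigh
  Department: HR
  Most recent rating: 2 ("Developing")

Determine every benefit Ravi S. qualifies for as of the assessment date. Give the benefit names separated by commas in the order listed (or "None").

Employer Retirement Match, Legal Services Plan

Service from 19 Aug 2025 to 2025-09-25: 37 days.
Dental Plan — status temporary ✓; service 37 days < 18 months (≈540 days) ✗ → not eligible.
Life Insurance — service 37 days < 2 years (≈730 days) ✗ → not eligible.
Paid Parental Leave — status temporary ✓; service 37 days < 45 days ✗ → not eligible.
Home Office Allowance — status temporary ✓; service 37 days < 12 months (≈360 days) ✗ → not eligible.
Employer Retirement Match — status temporary ✓; service 37 days ≥ 30 days ✓; age 44 ≥ 18 ✓; grade Band 5 ≥ Band 2 ✓ → eligible.
Parking Benefit — status temporary ✓; service 37 days < 45 days ✗ → not eligible.
Legal Services Plan — status temporary ✓; service 37 days ≥ 30 days ✓; age 44 ≥ 18 ✓; 40 hrs/wk ≥ 35 ✓ → eligible.
Long-Term Disability — service 37 days < 6 months (≈180 days) ✗ → not eligible.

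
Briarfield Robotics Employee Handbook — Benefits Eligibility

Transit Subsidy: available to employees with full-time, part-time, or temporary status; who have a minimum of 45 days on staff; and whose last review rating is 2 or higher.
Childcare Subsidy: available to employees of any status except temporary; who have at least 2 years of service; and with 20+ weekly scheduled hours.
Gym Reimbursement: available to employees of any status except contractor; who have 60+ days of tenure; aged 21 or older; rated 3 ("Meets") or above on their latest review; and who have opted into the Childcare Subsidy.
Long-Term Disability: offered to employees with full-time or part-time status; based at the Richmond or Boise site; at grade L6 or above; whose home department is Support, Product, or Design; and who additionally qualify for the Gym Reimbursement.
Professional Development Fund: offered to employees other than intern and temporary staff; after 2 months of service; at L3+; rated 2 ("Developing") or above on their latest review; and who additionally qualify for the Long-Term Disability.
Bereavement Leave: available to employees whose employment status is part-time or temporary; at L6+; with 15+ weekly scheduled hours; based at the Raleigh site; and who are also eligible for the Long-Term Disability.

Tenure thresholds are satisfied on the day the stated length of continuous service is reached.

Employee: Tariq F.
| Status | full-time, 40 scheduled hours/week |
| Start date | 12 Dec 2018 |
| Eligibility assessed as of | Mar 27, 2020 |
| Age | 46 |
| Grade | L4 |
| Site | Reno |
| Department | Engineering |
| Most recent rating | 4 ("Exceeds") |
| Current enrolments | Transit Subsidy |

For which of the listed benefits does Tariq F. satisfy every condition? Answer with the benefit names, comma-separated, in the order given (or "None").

Transit Subsidy

Service from 12 Dec 2018 to Mar 27, 2020: 471 days.
Transit Subsidy — status full-time ✓; service 471 days ≥ 45 days ✓; rating 4 ≥ 2 ✓ → eligible.
Childcare Subsidy — status full-time ✓ (not excluded); service 471 days < 2 years (≈730 days) ✗ → not eligible.
Gym Reimbursement — status full-time ✓ (not excluded); service 471 days ≥ 60 days ✓; age 46 ≥ 21 ✓; rating 4 ≥ 3 ✓; not enrolled in Childcare Subsidy ✗ → not eligible.
Long-Term Disability — status full-time ✓; site Reno ✗ (not Richmond or Boise) → not eligible.
Professional Development Fund — status full-time ✓ (not excluded); service 471 days ≥ 2 months (≈60 days) ✓; grade L4 ≥ L3 ✓; rating 4 ≥ 2 ✓; not eligible for Long-Term Disability ✗ → not eligible.
Bereavement Leave — status full-time ✗ (requires part-time or temporary) → not eligible.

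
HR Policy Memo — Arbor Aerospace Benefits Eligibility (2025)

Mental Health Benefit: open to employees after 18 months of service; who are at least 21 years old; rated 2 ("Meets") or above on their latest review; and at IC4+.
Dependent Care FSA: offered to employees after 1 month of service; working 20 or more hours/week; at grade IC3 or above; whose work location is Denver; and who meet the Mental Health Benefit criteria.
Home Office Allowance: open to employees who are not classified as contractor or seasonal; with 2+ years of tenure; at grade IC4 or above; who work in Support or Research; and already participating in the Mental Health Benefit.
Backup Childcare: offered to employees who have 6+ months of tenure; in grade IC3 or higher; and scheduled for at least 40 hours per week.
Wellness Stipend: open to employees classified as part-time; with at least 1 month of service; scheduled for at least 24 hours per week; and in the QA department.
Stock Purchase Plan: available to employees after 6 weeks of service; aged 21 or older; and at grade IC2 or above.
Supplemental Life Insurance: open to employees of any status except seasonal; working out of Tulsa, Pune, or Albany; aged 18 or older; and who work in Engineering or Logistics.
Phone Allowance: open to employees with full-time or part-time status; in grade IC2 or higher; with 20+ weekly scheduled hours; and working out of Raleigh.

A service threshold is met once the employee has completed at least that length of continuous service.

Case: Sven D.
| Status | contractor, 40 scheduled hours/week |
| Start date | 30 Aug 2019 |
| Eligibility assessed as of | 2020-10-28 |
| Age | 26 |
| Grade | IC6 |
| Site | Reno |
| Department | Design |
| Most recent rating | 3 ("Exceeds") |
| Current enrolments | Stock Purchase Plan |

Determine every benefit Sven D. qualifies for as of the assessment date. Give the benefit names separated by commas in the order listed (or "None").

Service from 30 Aug 2019 to 2020-10-28: 425 days.
Mental Health Benefit — service 425 days < 18 months (≈540 days) ✗ → not eligible.
Dependent Care FSA — service 425 days ≥ 1 month (≈30 days) ✓; 40 hrs/wk ≥ 20 ✓; grade IC6 ≥ IC3 ✓; site Reno ✗ (not Denver) → not eligible.
Home Office Allowance — status contractor ✗ (excluded) → not eligible.
Backup Childcare — service 425 days ≥ 6 months (≈180 days) ✓; grade IC6 ≥ IC3 ✓; 40 hrs/wk ≥ 40 ✓ → eligible.
Wellness Stipend — status contractor ✗ (requires part-time) → not eligible.
Stock Purchase Plan — service 425 days ≥ 6 weeks (≈42 days) ✓; age 26 ≥ 21 ✓; grade IC6 ≥ IC2 ✓ → eligible.
Supplemental Life Insurance — status contractor ✓ (not excluded); site Reno ✗ (not Tulsa, Pune, or Albany) → not eligible.
Phone Allowance — status contractor ✗ (requires full-time or part-time) → not eligible.

Backup Childcare, Stock Purchase Plan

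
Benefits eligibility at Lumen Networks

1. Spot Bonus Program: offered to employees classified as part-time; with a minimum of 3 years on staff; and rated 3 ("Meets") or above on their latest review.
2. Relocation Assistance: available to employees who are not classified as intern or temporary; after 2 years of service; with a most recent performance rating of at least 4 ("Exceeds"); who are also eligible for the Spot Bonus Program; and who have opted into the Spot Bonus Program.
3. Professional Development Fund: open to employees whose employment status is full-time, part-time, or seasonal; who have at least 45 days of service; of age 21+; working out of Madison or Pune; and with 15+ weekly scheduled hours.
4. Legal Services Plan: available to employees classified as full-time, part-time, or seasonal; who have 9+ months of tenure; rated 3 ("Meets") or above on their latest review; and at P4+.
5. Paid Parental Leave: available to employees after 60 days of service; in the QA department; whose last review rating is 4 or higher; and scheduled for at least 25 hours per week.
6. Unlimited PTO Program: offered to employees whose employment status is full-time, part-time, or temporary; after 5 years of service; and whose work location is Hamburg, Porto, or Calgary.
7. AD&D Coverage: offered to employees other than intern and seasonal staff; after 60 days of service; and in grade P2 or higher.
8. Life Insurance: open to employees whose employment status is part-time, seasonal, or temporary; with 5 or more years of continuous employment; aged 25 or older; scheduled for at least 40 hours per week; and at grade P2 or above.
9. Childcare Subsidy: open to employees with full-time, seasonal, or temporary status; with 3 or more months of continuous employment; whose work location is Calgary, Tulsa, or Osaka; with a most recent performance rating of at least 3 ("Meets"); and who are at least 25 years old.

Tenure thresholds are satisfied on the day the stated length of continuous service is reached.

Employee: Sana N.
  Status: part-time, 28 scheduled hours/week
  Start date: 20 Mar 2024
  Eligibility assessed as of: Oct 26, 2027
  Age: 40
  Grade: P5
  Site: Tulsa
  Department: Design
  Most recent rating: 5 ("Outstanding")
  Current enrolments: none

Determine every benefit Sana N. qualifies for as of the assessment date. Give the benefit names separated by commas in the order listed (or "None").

Spot Bonus Program, Legal Services Plan, AD&D Coverage

Service from 20 Mar 2024 to Oct 26, 2027: 1315 days.
Spot Bonus Program — status part-time ✓; service 1315 days ≥ 3 years (≈1095 days) ✓; rating 5 ≥ 3 ✓ → eligible.
Relocation Assistance — status part-time ✓ (not excluded); service 1315 days ≥ 2 years (≈730 days) ✓; rating 5 ≥ 4 ✓; eligible for Spot Bonus Program ✓; not enrolled in Spot Bonus Program ✗ → not eligible.
Professional Development Fund — status part-time ✓; service 1315 days ≥ 45 days ✓; age 40 ≥ 21 ✓; site Tulsa ✗ (not Madison or Pune) → not eligible.
Legal Services Plan — status part-time ✓; service 1315 days ≥ 9 months (≈270 days) ✓; rating 5 ≥ 3 ✓; grade P5 ≥ P4 ✓ → eligible.
Paid Parental Leave — service 1315 days ≥ 60 days ✓; dept Design ✗ → not eligible.
Unlimited PTO Program — status part-time ✓; service 1315 days < 5 years (≈1825 days) ✗ → not eligible.
AD&D Coverage — status part-time ✓ (not excluded); service 1315 days ≥ 60 days ✓; grade P5 ≥ P2 ✓ → eligible.
Life Insurance — status part-time ✓; service 1315 days < 5 years (≈1825 days) ✗ → not eligible.
Childcare Subsidy — status part-time ✗ (requires full-time, seasonal, or temporary) → not eligible.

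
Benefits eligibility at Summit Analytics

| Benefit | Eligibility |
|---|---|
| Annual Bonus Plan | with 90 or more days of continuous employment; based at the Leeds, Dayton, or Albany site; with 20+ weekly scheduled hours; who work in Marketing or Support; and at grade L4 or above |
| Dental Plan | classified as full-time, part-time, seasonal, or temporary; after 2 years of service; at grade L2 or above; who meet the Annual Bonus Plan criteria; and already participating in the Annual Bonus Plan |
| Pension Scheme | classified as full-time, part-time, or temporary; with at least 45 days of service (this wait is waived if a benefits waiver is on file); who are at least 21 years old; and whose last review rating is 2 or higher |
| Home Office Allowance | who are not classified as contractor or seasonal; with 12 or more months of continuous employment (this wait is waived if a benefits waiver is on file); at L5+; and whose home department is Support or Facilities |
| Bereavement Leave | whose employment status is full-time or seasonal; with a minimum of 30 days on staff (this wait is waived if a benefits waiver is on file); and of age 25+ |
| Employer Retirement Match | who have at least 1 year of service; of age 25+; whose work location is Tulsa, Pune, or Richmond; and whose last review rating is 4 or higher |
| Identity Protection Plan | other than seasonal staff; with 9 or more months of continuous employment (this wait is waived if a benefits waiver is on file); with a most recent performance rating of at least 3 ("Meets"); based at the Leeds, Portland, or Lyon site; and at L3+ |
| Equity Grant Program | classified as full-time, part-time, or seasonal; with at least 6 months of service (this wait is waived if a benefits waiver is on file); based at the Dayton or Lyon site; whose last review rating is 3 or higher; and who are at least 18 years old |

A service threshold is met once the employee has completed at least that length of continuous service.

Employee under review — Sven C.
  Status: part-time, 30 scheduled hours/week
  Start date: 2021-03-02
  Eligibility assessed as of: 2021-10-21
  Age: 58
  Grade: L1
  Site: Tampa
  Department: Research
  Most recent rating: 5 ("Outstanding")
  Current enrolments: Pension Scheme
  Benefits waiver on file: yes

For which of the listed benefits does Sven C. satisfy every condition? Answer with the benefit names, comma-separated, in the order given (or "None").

Pension Scheme

Service from 2021-03-02 to 2021-10-21: 233 days.
Annual Bonus Plan — service 233 days ≥ 90 days ✓; site Tampa ✗ (not Leeds, Dayton, or Albany) → not eligible.
Dental Plan — status part-time ✓; service 233 days < 2 years (≈730 days) ✗ → not eligible.
Pension Scheme — status part-time ✓; benefits waiver on file ✓; age 58 ≥ 21 ✓; rating 5 ≥ 2 ✓ → eligible.
Home Office Allowance — status part-time ✓ (not excluded); benefits waiver on file ✓; grade L1 < L5 ✗ → not eligible.
Bereavement Leave — status part-time ✗ (requires full-time or seasonal) → not eligible.
Employer Retirement Match — service 233 days < 1 year (≈365 days) ✗ → not eligible.
Identity Protection Plan — status part-time ✓ (not excluded); benefits waiver on file ✓; rating 5 ≥ 3 ✓; site Tampa ✗ (not Leeds, Portland, or Lyon) → not eligible.
Equity Grant Program — status part-time ✓; benefits waiver on file ✓; site Tampa ✗ (not Dayton or Lyon) → not eligible.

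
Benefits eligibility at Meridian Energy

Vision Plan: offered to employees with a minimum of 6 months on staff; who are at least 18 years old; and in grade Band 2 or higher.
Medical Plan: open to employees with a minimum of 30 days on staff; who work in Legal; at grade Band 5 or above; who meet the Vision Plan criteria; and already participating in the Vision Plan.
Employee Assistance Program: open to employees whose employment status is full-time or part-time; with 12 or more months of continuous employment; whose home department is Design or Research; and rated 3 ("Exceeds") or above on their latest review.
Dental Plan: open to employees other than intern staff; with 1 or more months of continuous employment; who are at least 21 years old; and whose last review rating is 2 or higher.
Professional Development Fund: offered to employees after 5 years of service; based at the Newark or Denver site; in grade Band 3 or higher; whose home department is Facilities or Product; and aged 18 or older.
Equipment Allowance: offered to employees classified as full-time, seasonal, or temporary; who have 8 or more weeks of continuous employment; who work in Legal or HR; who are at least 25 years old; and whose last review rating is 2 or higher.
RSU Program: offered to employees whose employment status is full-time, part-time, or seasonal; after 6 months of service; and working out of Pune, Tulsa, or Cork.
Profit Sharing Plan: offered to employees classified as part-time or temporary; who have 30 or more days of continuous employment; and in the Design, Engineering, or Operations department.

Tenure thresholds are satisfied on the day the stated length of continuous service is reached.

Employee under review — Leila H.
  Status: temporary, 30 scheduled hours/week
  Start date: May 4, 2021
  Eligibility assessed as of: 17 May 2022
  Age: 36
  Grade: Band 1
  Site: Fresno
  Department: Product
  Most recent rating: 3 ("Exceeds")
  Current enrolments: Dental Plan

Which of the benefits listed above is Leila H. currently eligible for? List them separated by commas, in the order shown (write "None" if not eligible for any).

Service from May 4, 2021 to 17 May 2022: 378 days.
Vision Plan — service 378 days ≥ 6 months (≈180 days) ✓; age 36 ≥ 18 ✓; grade Band 1 < Band 2 ✗ → not eligible.
Medical Plan — service 378 days ≥ 30 days ✓; dept Product ✗ → not eligible.
Employee Assistance Program — status temporary ✗ (requires full-time or part-time) → not eligible.
Dental Plan — status temporary ✓ (not excluded); service 378 days ≥ 1 month (≈30 days) ✓; age 36 ≥ 21 ✓; rating 3 ≥ 2 ✓ → eligible.
Professional Development Fund — service 378 days < 5 years (≈1825 days) ✗ → not eligible.
Equipment Allowance — status temporary ✓; service 378 days ≥ 8 weeks (≈56 days) ✓; dept Product ✗ → not eligible.
RSU Program — status temporary ✗ (requires full-time, part-time, or seasonal) → not eligible.
Profit Sharing Plan — status temporary ✓; service 378 days ≥ 30 days ✓; dept Product ✗ → not eligible.

Dental Plan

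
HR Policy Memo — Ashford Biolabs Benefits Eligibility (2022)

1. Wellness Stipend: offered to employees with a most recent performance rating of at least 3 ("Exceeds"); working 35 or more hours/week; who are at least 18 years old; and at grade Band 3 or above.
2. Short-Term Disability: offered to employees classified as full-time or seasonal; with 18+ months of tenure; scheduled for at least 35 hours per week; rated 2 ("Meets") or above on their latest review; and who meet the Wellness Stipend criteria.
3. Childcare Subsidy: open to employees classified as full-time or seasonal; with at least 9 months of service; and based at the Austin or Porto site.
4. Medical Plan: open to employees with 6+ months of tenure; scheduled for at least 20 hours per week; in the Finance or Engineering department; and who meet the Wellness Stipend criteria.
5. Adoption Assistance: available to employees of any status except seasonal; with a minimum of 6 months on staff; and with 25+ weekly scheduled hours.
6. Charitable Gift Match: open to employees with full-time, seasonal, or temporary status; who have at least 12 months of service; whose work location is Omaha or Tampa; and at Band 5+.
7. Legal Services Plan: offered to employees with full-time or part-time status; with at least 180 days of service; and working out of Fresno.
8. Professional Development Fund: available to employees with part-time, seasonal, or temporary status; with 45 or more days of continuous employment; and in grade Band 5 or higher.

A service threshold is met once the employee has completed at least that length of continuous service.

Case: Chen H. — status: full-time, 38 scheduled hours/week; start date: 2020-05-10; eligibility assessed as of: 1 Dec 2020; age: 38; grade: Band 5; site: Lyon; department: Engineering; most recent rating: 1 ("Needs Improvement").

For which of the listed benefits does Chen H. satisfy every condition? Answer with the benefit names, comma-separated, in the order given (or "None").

Service from 2020-05-10 to 1 Dec 2020: 205 days.
Wellness Stipend — rating 1 < 3 ✗ → not eligible.
Short-Term Disability — status full-time ✓; service 205 days < 18 months (≈540 days) ✗ → not eligible.
Childcare Subsidy — status full-time ✓; service 205 days < 9 months (≈270 days) ✗ → not eligible.
Medical Plan — service 205 days ≥ 6 months (≈180 days) ✓; 38 hrs/wk ≥ 20 ✓; dept Engineering ✓; not eligible for Wellness Stipend ✗ → not eligible.
Adoption Assistance — status full-time ✓ (not excluded); service 205 days ≥ 6 months (≈180 days) ✓; 38 hrs/wk ≥ 25 ✓ → eligible.
Charitable Gift Match — status full-time ✓; service 205 days < 12 months (≈360 days) ✗ → not eligible.
Legal Services Plan — status full-time ✓; service 205 days ≥ 180 days ✓; site Lyon ✗ (not Fresno) → not eligible.
Professional Development Fund — status full-time ✗ (requires part-time, seasonal, or temporary) → not eligible.

Adoption Assistance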